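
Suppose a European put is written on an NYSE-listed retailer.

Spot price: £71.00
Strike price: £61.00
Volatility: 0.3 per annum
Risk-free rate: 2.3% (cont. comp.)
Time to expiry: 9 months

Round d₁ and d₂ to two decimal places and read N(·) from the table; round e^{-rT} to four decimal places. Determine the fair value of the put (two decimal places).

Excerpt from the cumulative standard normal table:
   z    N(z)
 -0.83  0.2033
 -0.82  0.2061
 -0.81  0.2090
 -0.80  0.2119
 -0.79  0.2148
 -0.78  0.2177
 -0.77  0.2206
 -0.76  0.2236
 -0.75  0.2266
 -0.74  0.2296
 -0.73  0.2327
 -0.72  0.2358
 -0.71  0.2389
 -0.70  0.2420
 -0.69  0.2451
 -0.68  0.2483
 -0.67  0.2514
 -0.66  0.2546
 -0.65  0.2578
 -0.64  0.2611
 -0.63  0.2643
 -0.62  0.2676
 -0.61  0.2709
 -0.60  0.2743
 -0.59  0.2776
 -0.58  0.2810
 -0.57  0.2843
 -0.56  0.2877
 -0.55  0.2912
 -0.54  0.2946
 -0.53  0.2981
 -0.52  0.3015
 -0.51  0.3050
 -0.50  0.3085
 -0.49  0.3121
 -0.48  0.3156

σ√T = 0.3·√0.75 = 0.2598
d₁ = [ln(71/61) + (0.023 + ½·0.3²)·0.75] / (σ√T) = (0.1518 + 0.0510) / 0.2598 = 0.7806 ≈ 0.78
d₂ = 0.7806 − 0.2598 = 0.5208 ≈ 0.52
e^(−rT) = e^(−0.023·0.75) = 0.9829
N(−d₂) = N(-0.52) = 0.3015;  N(−d₁) = N(-0.78) = 0.2177
P = 61·0.9829·0.3015 − 71·0.2177 = 18.0770 − 15.4567 = 2.6203

£2.62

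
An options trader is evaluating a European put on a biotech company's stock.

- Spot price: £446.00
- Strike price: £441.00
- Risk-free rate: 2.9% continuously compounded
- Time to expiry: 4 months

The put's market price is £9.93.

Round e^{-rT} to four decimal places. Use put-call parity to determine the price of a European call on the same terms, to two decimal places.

exp(−rT) = exp(−0.029·0.3333) = 0.9904
Put-call parity: C − P = S − K·e^(−rT) = 446 − 441·0.9904 = 446 − 436.7664 = 9.2336
C = P + (C − P) = 9.93 + (9.2336) = 19.1636

£19.16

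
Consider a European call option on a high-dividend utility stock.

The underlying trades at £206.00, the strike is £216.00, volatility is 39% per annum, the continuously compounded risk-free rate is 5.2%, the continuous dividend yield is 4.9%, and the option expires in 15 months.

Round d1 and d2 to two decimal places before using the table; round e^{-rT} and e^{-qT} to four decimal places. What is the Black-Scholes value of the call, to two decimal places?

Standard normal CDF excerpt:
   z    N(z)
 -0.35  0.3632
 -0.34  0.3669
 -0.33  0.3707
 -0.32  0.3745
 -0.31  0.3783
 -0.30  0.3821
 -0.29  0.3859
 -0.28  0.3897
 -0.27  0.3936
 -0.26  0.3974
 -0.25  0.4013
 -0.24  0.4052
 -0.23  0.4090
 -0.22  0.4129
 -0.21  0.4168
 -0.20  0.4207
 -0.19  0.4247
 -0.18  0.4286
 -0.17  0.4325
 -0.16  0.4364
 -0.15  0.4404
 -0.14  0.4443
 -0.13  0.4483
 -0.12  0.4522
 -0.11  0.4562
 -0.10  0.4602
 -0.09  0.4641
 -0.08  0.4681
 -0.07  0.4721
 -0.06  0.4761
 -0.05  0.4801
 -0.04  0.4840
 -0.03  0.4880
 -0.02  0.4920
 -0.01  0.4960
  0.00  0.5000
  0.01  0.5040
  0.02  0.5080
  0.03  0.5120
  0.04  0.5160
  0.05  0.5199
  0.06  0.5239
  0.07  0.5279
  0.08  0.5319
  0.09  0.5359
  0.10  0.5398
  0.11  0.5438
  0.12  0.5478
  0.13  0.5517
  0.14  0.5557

£30.34

σ√T = 0.39 × 1.1180 = 0.4360
d₁ = [ln(206/216) + (0.052 − 0.049 + 0.39²/2)·1.25] / 0.4360 = [-0.0474 + 0.0988] / 0.4360 = 0.1179 ≈ 0.12
d₂ = d₁ − σ√T = 0.1179 − 0.4360 = -0.3181 ≈ -0.32
e^(−qT) = e^(−0.049·1.25) = 0.9406;  e^(−rT) = e^(−0.052·1.25) = 0.9371
N(d₁) = N(0.12) = 0.5478;  N(d₂) = N(-0.32) = 0.3745
C = 206·0.9406·0.5478 − 216·0.9371·0.3745 = 106.1437 − 75.8039 = 30.3398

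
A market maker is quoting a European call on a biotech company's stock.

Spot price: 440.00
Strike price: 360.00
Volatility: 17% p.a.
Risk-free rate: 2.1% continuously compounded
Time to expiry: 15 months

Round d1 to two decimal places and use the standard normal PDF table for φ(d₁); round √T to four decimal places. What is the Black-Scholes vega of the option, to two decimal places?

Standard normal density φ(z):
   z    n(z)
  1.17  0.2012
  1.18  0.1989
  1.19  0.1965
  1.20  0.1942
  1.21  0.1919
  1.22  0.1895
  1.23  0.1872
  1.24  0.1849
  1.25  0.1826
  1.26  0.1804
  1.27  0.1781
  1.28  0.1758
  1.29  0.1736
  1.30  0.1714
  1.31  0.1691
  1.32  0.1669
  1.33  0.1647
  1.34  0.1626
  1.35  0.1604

σ√T = 0.17·√1.25 = 0.1901
d₁ = [ln(440/360) + (0.021 + ½·0.17²)·1.25] / (σ√T) = (0.2007 + 0.0443) / 0.1901 = 1.2889 → 1.29
√T = √1.25 = 1.1180
φ(d₁) = φ(1.29) = 0.1736
vega = S·φ(d₁)·√T = 440·0.1736·1.1180 = 85.3973

85.40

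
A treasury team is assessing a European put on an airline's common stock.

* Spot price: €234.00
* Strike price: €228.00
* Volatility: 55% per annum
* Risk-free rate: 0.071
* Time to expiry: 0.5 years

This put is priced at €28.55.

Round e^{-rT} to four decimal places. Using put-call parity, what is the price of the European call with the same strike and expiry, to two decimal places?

€42.51

e^(−rT) = e^(−0.071·0.5) = 0.9651
Put-call parity: C − P = S − K·e^(−rT) = 234 − 228·0.9651 = 234 − 220.0428 = 13.9572
C = P + (C − P) = 28.55 + (13.9572) = 42.5072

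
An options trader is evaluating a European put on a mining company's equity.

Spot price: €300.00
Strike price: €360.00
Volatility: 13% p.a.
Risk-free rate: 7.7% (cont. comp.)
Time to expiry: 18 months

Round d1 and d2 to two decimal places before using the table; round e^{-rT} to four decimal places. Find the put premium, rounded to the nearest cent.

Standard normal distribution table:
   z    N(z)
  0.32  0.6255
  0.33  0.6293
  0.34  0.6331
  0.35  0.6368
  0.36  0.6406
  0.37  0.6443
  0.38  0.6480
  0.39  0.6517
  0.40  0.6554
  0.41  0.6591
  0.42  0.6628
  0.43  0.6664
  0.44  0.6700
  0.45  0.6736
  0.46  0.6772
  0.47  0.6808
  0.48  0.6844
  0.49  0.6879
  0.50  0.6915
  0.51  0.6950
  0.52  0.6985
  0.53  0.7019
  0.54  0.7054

T = 1.5;  σ√T = 0.1592
d₁ = [ln(300/360) + (0.077 + 0.13²/2)·1.5] / 0.1592 = [-0.1823 + 0.1282] / 0.1592 = -0.3401 which rounds to -0.34
d₂ = d₁ − σ√T = -0.3401 − 0.1592 = -0.4993 which rounds to -0.50
e^(−rT) = e^(−0.077·1.5) = 0.8909
P = 360·0.8909·N(0.50) − 300·N(0.34) = 360·0.8909·0.6915 − 300·0.6331 = 221.7806 − 189.9300 = 31.8506

€31.85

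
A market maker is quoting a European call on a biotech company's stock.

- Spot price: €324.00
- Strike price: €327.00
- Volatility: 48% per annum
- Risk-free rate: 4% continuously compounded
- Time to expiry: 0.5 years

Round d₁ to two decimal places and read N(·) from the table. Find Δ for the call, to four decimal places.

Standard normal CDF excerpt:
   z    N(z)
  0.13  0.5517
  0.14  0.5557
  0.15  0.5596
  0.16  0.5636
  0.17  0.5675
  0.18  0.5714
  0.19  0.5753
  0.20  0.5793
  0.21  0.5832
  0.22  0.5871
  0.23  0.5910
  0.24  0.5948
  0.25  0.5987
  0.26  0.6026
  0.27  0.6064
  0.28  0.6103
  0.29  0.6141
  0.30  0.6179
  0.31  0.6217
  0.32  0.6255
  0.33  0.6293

0.5793

σ√T = 0.48·√0.5 = 0.3394
d₁ = [ln(324/327) + (0.04 + 0.48²/2)·0.5] / 0.3394 = [-0.0092 + 0.0776] / 0.3394 = 0.2015 → 0.20
N(d₁) = N(0.20) = 0.5793
Δ_call = N(d₁) = 0.5793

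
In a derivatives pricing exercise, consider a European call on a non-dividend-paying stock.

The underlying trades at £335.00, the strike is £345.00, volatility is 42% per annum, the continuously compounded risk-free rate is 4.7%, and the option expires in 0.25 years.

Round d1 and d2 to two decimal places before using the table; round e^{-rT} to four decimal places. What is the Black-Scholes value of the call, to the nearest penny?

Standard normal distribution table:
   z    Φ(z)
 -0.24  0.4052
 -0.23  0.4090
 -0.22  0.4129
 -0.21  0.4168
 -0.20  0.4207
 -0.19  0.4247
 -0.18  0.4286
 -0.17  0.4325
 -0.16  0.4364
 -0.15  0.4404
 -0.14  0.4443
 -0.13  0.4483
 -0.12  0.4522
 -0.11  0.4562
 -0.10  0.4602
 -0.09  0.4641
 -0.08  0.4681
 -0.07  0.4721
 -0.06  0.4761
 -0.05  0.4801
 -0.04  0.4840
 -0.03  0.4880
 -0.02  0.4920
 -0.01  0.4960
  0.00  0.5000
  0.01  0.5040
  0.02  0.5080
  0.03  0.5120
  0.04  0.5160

£25.37

σ√T = 0.42 × 0.5000 = 0.2100
d₁ = [ln(335/345) + (0.047 + 0.42²/2)·0.25] / 0.2100 = [-0.0294 + 0.0338] / 0.2100 = 0.0209 which rounds to 0.02
d₂ = d₁ − σ√T = 0.0209 − 0.2100 = -0.1891 which rounds to -0.19
exp(−rT) = exp(−0.047·0.25) = 0.9883
N(d₁) = N(0.02) = 0.5080;  N(d₂) = N(-0.19) = 0.4247
C = 335·0.5080 − 345·0.9883·0.4247 = 170.1800 − 144.8072 = 25.3728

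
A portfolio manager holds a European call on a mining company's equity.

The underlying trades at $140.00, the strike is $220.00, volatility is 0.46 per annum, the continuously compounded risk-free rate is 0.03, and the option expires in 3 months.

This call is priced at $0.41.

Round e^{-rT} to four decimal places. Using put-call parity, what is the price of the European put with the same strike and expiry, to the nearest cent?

exp(−rT) = exp(−0.03·0.25) = 0.9925
Put-call parity: C − P = S − K·e^(−rT) = 140 − 220·0.9925 = 140 − 218.3500 = -78.3500
P = C − (C − P) = 0.41 − (-78.3500) = 78.7600

$78.76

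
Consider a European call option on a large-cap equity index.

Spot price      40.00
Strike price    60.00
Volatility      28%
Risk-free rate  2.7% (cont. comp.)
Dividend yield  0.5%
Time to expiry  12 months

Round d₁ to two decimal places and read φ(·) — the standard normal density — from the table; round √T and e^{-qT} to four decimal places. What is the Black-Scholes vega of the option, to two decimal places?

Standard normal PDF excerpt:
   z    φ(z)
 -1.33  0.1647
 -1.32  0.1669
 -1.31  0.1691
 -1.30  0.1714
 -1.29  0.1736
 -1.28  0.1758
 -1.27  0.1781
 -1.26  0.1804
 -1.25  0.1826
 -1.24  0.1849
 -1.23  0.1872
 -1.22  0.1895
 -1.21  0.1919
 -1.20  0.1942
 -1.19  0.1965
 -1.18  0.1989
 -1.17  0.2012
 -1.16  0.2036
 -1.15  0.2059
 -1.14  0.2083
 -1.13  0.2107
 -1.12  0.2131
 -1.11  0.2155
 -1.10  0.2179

7.45

T = 1;  σ√T = 0.2800
d₁ = [ln(40/60) + (0.027 − 0.005 + 0.28²/2)·1] / 0.2800 = [-0.4055 + 0.0612] / 0.2800 = -1.2295 which rounds to -1.23
√T = √1 = 1.0000
φ(d₁) = φ(-1.23) = 0.1872
e^(−qT) = e^(−0.005·1) = 0.9950
vega = S·e^(−qT)·φ(d₁)·√T = 40·0.9950·0.1872·1.0000 = 7.4506
(Call and put vega coincide under Black-Scholes.)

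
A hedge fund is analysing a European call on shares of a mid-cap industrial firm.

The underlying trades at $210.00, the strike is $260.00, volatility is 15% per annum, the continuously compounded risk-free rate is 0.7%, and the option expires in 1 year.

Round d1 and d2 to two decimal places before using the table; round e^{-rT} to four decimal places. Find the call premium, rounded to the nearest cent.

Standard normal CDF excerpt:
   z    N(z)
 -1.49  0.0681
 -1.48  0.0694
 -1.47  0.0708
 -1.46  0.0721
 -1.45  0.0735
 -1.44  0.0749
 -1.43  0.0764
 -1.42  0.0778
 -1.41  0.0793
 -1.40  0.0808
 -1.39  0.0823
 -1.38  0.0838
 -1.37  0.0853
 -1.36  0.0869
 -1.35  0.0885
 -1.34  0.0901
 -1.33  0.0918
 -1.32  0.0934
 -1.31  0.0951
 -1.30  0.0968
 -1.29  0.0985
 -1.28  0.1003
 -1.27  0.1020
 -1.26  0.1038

σ√T = 0.15 × 1.0000 = 0.1500
d₁ = [ln(210/260) + (0.007 + 0.15²/2)·1] / 0.1500 = [-0.2136 + 0.0182] / 0.1500 = -1.3022 ≈ -1.30
d₂ = d₁ − σ√T = -1.3022 − 0.1500 = -1.4522 ≈ -1.45
exp(−rT) = exp(−0.007·1) = 0.9930
C = 210·N(-1.30) − 260·0.9930·N(-1.45) = 210·0.0968 − 260·0.9930·0.0735 = 20.3280 − 18.9762 = 1.3518

$1.35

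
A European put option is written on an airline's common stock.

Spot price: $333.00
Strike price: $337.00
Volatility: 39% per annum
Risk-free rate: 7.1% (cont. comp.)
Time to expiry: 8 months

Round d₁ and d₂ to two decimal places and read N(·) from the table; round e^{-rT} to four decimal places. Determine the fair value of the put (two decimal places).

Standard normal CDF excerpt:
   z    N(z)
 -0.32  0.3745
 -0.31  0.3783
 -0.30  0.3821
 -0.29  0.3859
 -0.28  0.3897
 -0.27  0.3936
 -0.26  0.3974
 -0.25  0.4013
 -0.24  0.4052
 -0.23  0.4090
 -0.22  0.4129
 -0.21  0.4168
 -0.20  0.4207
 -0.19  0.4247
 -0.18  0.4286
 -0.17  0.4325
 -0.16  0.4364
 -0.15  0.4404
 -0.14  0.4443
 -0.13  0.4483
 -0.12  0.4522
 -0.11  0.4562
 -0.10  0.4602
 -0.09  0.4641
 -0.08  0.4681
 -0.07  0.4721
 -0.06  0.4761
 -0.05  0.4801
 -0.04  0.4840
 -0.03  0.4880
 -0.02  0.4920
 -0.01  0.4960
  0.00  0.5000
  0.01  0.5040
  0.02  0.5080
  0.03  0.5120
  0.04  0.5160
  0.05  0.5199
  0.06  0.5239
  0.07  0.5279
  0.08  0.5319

$36.04

T = 0.6667;  σ√T = 0.3184
d₁ = [ln(333/337) + (0.071 + 0.39²/2)·0.6667] / 0.3184 = [-0.0119 + 0.0980] / 0.3184 = 0.2704 ⇒ 0.27
d₂ = d₁ − σ√T = 0.2704 − 0.3184 = -0.0481 ⇒ -0.05
e^(−rT) = e^(−0.071·0.6667) = 0.9538
N(−d₂) = N(0.05) = 0.5199;  N(−d₁) = N(-0.27) = 0.3936
P = 337·0.9538·0.5199 − 333·0.3936 = 167.1118 − 131.0688 = 36.0430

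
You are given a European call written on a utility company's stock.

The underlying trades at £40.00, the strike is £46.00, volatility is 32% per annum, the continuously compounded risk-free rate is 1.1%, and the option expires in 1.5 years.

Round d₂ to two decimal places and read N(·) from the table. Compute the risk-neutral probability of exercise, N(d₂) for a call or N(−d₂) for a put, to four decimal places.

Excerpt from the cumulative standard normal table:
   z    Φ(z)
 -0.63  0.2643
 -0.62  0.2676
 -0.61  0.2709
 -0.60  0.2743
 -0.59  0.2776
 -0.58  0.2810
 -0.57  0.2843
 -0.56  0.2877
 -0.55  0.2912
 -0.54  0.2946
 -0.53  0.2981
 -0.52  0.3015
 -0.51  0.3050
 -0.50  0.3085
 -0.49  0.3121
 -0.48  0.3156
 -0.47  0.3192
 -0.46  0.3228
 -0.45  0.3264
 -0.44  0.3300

0.3050

T = 1.5;  σ√T = 0.3919
d₁ = [ln(40/46) + (0.011 + 0.32²/2)·1.5] / 0.3919 = [-0.1398 + 0.0933] / 0.3919 = -0.1186 ⇒ -0.12
d₂ = d₁ − σ√T = -0.1186 − 0.3919 = -0.5105 ⇒ -0.51
Pr(exercise) under Q = N(d₂) = 0.3050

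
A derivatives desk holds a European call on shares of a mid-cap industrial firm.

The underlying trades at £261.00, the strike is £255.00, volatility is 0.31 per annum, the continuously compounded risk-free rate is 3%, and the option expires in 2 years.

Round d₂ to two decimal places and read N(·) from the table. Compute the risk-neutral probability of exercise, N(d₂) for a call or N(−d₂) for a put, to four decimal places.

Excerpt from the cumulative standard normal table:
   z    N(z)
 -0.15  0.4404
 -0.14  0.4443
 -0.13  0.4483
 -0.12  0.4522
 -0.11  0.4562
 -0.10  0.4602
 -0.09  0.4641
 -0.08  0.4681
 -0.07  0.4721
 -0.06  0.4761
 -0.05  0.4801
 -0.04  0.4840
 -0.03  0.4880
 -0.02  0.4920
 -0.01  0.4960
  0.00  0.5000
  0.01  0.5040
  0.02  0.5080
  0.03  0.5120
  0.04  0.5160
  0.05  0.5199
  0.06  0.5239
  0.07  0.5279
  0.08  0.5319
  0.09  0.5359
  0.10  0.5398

0.4880

T = 2;  σ√T = 0.4384
d₁ = [ln(261/255) + (0.03 + 0.31²/2)·2] / 0.4384 = [0.0233 + 0.1561] / 0.4384 = 0.4091 ≈ 0.41
d₂ = d₁ − σ√T = 0.4091 − 0.4384 = -0.0293 ≈ -0.03
Pr(exercise) under Q = N(d₂) = 0.4880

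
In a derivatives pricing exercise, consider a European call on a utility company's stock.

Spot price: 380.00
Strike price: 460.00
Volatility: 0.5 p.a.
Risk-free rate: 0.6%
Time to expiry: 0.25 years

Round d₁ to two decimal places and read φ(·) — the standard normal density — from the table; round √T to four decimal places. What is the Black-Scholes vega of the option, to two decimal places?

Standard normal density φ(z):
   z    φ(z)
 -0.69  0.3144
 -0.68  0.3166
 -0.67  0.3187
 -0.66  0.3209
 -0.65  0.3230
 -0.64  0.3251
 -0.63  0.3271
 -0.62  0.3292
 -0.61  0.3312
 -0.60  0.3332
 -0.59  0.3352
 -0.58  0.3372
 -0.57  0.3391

62.15

σ√T = 0.5·√0.25 = 0.2500
d₁ = [ln(380/460) + (0.006 + ½·0.5²)·0.25] / (σ√T) = (-0.1911 + 0.0328) / 0.2500 = -0.6332 → -0.63
√T = √0.25 = 0.5000
φ(d₁) = φ(-0.63) = 0.3271
vega = S·φ(d₁)·√T = 380·0.3271·0.5000 = 62.1490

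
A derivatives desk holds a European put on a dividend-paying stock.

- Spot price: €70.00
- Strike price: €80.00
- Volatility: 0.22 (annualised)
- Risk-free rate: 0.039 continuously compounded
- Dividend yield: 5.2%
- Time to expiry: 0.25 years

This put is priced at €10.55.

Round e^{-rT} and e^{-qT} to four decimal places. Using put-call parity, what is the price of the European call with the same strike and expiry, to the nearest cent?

€0.42

e^(−qT) = e^(−0.052·0.25) = 0.9871;  e^(−rT) = e^(−0.039·0.25) = 0.9903
Put-call parity: C − P = S·e^(−qT) − K·e^(−rT) = 70·0.9871 − 80·0.9903 = 69.0970 − 79.2240 = -10.1270
C = P + (C − P) = 10.55 + (-10.1270) = 0.4230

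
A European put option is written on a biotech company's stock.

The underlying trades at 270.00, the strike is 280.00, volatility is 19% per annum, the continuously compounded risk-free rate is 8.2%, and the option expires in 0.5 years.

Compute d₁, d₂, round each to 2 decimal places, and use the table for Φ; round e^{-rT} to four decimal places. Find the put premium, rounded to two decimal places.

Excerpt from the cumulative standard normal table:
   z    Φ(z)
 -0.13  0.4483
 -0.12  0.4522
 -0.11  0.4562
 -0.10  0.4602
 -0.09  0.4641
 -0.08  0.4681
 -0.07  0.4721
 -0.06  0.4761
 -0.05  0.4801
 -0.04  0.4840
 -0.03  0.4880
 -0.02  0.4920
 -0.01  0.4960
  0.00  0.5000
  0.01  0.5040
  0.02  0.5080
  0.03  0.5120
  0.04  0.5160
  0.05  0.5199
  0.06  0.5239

13.34

σ√T = 0.19 × 0.7071 = 0.1344
d₁ = [ln(270/280) + (0.082 + 0.19²/2)·0.5] / 0.1344 = [-0.0364 + 0.0500] / 0.1344 = 0.1017 ≈ 0.10
d₂ = d₁ − σ√T = 0.1017 − 0.1344 = -0.0327 ≈ -0.03
e^(−rT) = e^(−0.082·0.5) = 0.9598
N(−d₂) = N(0.03) = 0.5120;  N(−d₁) = N(-0.10) = 0.4602
P = 280·0.9598·0.5120 − 270·0.4602 = 137.5969 − 124.2540 = 13.3429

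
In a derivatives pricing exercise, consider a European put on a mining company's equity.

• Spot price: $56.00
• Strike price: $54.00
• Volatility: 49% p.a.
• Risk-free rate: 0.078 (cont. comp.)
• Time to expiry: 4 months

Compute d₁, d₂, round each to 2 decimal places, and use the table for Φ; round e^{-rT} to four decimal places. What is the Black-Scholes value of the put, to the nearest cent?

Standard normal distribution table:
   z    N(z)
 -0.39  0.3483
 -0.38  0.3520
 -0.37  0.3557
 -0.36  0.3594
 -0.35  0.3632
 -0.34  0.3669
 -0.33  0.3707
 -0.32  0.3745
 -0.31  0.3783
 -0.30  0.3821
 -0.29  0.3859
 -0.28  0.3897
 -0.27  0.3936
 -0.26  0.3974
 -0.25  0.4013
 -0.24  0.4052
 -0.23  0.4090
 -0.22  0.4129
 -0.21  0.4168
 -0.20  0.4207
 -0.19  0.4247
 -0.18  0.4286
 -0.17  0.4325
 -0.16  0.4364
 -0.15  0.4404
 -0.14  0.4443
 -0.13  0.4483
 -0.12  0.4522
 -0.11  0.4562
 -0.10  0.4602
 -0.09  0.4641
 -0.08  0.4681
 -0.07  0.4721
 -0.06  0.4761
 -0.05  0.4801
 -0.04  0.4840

$4.50

σ√T = 0.49·√0.3333 = 0.2829
ln(S/K) + (r + σ²/2)T = ln(56/54) + (0.078 + 0.49²/2)·0.3333 = 0.0364 + 0.0660 = 0.1024
d₁ = 0.1024 / 0.2829 = 0.3619 ⇒ 0.36
d₂ = d₁ − σ√T = 0.3619 − 0.2829 = 0.0790 ⇒ 0.08
e^(−rT) = e^(−0.078·0.3333) = 0.9743
N(−d₂) = N(-0.08) = 0.4681;  N(−d₁) = N(-0.36) = 0.3594
P = 54·0.9743·0.4681 − 56·0.3594 = 24.6278 − 20.1264 = 4.5014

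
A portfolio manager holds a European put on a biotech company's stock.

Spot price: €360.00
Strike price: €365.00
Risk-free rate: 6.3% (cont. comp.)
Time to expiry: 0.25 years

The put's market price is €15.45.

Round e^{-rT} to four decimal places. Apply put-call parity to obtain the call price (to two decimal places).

exp(−rT) = exp(−0.063·0.25) = 0.9844
Put-call parity: C − P = S − K·e^(−rT) = 360 − 365·0.9844 = 360 − 359.3060 = 0.6940
C = P + (C − P) = 15.45 + (0.6940) = 16.1440

€16.14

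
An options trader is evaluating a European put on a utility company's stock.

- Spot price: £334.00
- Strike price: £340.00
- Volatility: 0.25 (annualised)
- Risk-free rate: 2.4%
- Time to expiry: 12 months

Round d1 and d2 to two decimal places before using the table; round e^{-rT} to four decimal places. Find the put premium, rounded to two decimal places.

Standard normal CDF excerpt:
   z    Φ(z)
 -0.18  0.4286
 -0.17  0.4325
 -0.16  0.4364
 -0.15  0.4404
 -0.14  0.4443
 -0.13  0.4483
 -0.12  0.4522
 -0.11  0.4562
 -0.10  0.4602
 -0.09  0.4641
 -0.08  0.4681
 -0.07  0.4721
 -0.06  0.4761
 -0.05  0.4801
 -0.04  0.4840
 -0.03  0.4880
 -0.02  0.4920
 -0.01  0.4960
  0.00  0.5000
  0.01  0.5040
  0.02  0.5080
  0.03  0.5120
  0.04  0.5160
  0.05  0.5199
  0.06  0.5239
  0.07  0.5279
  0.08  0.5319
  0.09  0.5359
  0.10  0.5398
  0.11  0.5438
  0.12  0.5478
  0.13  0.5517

T = 1;  σ√T = 0.2500
d₁ = [ln(334/340) + (0.024 + 0.25²/2)·1] / 0.2500 = [-0.0178 + 0.0553] / 0.2500 = 0.1498 ⇒ 0.15
d₂ = d₁ − σ√T = 0.1498 − 0.2500 = -0.1002 ⇒ -0.10
e^(−rT) = e^(−0.024·1) = 0.9763
N(−d₂) = N(0.10) = 0.5398;  N(−d₁) = N(-0.15) = 0.4404
P = 340·0.9763·0.5398 − 334·0.4404 = 179.1823 − 147.0936 = 32.0887

£32.09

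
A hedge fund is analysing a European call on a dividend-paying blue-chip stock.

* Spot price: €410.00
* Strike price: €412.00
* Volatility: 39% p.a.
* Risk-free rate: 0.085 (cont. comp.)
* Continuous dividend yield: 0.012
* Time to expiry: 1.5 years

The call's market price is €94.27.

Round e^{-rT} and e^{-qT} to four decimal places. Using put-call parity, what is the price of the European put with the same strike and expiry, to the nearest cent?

€54.25

exp(−qT) = exp(−0.012·1.5) = 0.9822;  exp(−rT) = exp(−0.085·1.5) = 0.8803
Put-call parity: C − P = S·e^(−qT) − K·e^(−rT) = 410·0.9822 − 412·0.8803 = 402.7020 − 362.6836 = 40.0184
P = C − (C − P) = 94.27 − (40.0184) = 54.2516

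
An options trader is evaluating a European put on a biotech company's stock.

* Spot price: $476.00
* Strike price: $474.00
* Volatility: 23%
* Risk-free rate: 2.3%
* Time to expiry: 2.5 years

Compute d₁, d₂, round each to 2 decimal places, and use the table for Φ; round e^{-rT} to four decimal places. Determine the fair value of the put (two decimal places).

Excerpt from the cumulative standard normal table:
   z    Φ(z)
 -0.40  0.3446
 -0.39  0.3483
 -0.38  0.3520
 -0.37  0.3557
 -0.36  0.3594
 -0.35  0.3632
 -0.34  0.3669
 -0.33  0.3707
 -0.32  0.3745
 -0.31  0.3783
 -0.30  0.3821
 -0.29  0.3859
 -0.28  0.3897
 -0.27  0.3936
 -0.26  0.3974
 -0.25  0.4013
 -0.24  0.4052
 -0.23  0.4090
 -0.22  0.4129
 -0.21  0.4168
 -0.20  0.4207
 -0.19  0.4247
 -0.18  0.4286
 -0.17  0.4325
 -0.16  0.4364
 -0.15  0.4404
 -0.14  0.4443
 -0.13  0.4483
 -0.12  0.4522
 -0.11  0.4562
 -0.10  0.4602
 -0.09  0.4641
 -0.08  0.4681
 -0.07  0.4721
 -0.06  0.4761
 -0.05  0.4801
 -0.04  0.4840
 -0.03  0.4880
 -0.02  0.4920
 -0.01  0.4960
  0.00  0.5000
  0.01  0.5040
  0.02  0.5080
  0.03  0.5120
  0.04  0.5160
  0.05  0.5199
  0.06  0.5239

$52.66

σ√T = 0.23 × 1.5811 = 0.3637
d₁ = [ln(476/474) + (0.023 + 0.23²/2)·2.5] / 0.3637 = [0.0042 + 0.1236] / 0.3637 = 0.3515 ≈ 0.35
d₂ = d₁ − σ√T = 0.3515 − 0.3637 = -0.0121 ≈ -0.01
e^(−rT) = e^(−0.023·2.5) = 0.9441
P = 474·0.9441·N(0.01) − 476·N(-0.35) = 474·0.9441·0.5040 − 476·0.3632 = 225.5417 − 172.8832 = 52.6585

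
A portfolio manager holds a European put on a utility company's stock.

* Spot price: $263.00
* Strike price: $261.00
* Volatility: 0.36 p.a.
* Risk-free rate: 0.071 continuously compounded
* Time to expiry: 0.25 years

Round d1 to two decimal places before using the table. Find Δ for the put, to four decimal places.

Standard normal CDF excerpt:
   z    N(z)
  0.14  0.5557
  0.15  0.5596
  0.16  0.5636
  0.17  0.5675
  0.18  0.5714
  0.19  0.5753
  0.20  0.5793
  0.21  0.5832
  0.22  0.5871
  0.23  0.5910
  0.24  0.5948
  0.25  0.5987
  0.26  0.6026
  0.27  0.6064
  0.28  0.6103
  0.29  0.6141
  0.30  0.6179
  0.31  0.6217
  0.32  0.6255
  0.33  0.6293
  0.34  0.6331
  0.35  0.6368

-0.4090

T = 0.25;  σ√T = 0.1800
d₁ = [ln(263/261) + (0.071 + 0.36²/2)·0.25] / 0.1800 = [0.0076 + 0.0339] / 0.1800 = 0.2310 → 0.23
N(d₁) = N(0.23) = 0.5910
Δ_put = N(d₁) − 1 = 0.5910 − 1 = -0.4090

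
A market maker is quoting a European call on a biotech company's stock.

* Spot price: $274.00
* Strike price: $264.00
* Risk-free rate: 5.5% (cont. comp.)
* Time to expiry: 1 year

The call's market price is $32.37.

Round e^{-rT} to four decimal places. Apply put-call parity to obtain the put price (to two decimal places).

$8.25

e^(−rT) = e^(−0.055·1) = 0.9465
Put-call parity: C − P = S − K·e^(−rT) = 274 − 264·0.9465 = 274 − 249.8760 = 24.1240
P = C − (C − P) = 32.37 − (24.1240) = 8.2460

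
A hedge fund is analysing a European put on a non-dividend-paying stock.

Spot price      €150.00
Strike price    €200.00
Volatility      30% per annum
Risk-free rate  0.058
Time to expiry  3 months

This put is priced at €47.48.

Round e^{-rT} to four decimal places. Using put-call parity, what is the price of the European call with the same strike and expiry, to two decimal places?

exp(−rT) = exp(−0.058·0.25) = 0.9856
Put-call parity: C − P = S − K·e^(−rT) = 150 − 200·0.9856 = 150 − 197.1200 = -47.1200
C = P + (C − P) = 47.48 + (-47.1200) = 0.3600

€0.36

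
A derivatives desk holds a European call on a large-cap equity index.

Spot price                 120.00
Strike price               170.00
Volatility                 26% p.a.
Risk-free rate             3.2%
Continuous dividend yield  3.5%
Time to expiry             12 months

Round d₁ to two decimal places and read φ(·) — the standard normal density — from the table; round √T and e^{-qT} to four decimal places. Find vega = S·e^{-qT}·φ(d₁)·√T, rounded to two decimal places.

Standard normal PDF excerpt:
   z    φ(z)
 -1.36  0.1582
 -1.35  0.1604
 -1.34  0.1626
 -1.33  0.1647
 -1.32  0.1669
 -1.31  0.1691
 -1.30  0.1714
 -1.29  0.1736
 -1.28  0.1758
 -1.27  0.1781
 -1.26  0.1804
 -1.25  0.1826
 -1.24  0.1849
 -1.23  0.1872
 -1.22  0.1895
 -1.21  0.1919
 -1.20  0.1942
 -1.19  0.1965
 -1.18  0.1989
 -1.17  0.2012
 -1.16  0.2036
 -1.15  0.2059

21.96

σ√T = 0.26 × 1.0000 = 0.2600
d₁ = [ln(120/170) + (0.032 − 0.035 + 0.26²/2)·1] / 0.2600 = [-0.3483 + 0.0308] / 0.2600 = -1.2212 ⇒ -1.22
√T = √1 = 1.0000
φ(d₁) = φ(-1.22) = 0.1895
exp(−qT) = exp(−0.035·1) = 0.9656
vega = S·exp(−qT)·φ(d₁)·√T = 120·0.9656·0.1895·1.0000 = 21.9577
(The put has the same vega.)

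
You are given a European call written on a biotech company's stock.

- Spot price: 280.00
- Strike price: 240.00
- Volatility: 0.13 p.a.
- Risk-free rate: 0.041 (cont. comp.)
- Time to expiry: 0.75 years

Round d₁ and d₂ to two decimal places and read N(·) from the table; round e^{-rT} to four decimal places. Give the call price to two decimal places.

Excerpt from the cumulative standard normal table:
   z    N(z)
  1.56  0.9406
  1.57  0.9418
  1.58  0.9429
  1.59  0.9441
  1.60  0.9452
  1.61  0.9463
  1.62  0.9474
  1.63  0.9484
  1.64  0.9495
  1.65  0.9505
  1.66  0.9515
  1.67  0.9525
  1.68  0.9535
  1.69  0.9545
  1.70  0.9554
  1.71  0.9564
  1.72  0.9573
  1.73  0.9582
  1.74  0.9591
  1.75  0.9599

47.79

σ√T = 0.13 × 0.8660 = 0.1126
d₁ = [ln(280/240) + (0.041 + ½·0.13²)·0.75] / (σ√T) = (0.1542 + 0.0371) / 0.1126 = 1.6986 → 1.70
d₂ = 1.6986 − 0.1126 = 1.5861 → 1.59
e^(−rT) = e^(−0.041·0.75) = 0.9697
N(d₁) = N(1.70) = 0.9554;  N(d₂) = N(1.59) = 0.9441
C = 280·0.9554 − 240·0.9697·0.9441 = 267.5120 − 219.7185 = 47.7935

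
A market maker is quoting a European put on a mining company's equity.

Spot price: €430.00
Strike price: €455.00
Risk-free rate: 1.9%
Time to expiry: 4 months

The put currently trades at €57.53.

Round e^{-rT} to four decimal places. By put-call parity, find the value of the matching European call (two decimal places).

exp(−rT) = exp(−0.019·0.3333) = 0.9937
Put-call parity: C − P = S − K·e^(−rT) = 430 − 455·0.9937 = 430 − 452.1335 = -22.1335
C = P + (C − P) = 57.53 + (-22.1335) = 35.3965

€35.40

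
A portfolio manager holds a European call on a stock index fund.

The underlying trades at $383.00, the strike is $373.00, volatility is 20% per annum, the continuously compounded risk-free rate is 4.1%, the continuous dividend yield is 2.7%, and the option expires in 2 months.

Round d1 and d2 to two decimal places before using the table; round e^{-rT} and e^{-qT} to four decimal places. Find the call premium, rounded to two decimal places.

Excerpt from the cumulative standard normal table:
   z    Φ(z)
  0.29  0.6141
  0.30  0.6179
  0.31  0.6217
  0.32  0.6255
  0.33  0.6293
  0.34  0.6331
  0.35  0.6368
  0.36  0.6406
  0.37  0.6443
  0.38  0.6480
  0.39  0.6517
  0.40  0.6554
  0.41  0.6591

σ√T = 0.2·√0.1667 = 0.0816
d₁ = [ln(383/373) + (0.041 − 0.027 + 0.2²/2)·0.1667] / 0.0816 = [0.0265 + 0.0057] / 0.0816 = 0.3934 which rounds to 0.39
d₂ = d₁ − σ√T = 0.3934 − 0.0816 = 0.3118 which rounds to 0.31
exp(−qT) = exp(−0.027·0.1667) = 0.9955;  exp(−rT) = exp(−0.041·0.1667) = 0.9932
N(d₁) = N(0.39) = 0.6517;  N(d₂) = N(0.31) = 0.6217
C = 383·0.9955·0.6517 − 373·0.9932·0.6217 = 248.4779 − 230.3172 = 18.1607

$18.16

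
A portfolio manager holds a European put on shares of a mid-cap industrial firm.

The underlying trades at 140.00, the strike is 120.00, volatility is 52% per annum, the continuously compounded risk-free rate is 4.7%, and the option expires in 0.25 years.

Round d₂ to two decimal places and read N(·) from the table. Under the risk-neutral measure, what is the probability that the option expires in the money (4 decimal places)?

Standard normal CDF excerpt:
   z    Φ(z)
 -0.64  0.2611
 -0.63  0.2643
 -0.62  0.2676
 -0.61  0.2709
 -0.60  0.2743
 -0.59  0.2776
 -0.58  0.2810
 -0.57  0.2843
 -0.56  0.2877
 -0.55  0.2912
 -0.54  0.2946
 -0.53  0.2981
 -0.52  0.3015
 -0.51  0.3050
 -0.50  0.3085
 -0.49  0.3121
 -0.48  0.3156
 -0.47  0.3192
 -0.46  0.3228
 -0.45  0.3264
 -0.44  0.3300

0.3050

σ√T = 0.52 × 0.5000 = 0.2600
d₁ = [ln(140/120) + (0.047 + 0.52²/2)·0.25] / 0.2600 = [0.1542 + 0.0456] / 0.2600 = 0.7681 → 0.77
d₂ = d₁ − σ√T = 0.7681 − 0.2600 = 0.5081 → 0.51
Pr(exercise) under Q = N(−d₂) = N(-0.51) = 0.3050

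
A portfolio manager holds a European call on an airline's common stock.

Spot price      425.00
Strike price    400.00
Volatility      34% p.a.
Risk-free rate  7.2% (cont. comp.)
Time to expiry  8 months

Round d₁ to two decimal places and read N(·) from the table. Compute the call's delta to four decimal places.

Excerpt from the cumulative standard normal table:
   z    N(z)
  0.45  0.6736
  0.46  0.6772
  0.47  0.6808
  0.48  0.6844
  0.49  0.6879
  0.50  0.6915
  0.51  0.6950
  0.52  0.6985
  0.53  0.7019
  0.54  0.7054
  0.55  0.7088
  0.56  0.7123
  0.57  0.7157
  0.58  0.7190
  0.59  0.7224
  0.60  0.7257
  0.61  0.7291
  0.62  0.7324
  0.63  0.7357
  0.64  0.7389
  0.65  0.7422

T = 0.6667;  σ√T = 0.2776
d₁ = [ln(425/400) + (0.072 + 0.34²/2)·0.6667] / 0.2776 = [0.0606 + 0.0865] / 0.2776 = 0.5301 which rounds to 0.53
N(d₁) = N(0.53) = 0.7019
Δ_call = N(d₁) = 0.7019

0.7019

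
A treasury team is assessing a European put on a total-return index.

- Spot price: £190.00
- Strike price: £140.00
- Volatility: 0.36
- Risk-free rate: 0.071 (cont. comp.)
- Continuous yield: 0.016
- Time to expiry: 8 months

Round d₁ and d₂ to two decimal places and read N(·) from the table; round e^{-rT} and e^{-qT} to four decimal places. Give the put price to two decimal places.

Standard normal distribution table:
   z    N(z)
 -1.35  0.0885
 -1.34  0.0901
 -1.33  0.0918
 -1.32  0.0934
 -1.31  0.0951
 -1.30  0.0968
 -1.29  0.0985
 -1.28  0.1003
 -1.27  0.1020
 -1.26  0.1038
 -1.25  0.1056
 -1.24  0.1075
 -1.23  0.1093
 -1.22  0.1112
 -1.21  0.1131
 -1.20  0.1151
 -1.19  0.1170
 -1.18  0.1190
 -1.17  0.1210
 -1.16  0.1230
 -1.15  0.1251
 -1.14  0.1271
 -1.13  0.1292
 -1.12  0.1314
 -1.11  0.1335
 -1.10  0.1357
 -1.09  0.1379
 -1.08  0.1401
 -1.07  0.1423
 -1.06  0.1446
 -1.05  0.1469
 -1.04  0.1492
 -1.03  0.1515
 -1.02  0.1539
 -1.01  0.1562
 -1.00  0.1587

T = 0.6667;  σ√T = 0.2939
d₁ = [ln(190/140) + (0.071 − 0.016 + 0.36²/2)·0.6667] / 0.2939 = [0.3054 + 0.0799] / 0.2939 = 1.3106 ⇒ 1.31
d₂ = d₁ − σ√T = 1.3106 − 0.2939 = 1.0167 ⇒ 1.02
e^(−qT) = e^(−0.016·0.6667) = 0.9894;  e^(−rT) = e^(−0.071·0.6667) = 0.9538
N(−d₂) = N(-1.02) = 0.1539;  N(−d₁) = N(-1.31) = 0.0951
P = 140·0.9538·0.1539 − 190·0.9894·0.0951 = 20.5506 − 17.8775 = 2.6731

£2.67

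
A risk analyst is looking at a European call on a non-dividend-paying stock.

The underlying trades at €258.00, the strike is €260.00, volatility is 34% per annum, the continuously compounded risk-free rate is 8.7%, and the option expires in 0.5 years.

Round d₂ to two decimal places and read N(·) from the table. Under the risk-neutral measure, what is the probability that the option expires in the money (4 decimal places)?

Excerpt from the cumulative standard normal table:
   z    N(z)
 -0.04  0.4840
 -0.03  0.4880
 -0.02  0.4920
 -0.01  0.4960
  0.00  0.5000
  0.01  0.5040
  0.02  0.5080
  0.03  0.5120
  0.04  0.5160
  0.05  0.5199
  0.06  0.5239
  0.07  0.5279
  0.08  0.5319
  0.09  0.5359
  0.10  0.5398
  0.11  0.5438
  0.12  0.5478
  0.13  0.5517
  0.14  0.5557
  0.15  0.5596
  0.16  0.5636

0.5120

σ√T = 0.34·√0.5 = 0.2404
d₁ = [ln(258/260) + (0.087 + ½·0.34²)·0.5] / (σ√T) = (-0.0077 + 0.0724) / 0.2404 = 0.2690 ≈ 0.27
d₂ = 0.2690 − 0.2404 = 0.0286 ≈ 0.03
Risk-neutral Pr[S_T > K] = N(d₂) = N(0.03) = 0.5120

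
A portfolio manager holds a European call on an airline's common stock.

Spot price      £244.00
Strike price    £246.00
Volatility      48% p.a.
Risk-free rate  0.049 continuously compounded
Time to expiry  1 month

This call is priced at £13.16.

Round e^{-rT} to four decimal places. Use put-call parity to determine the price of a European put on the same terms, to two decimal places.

£14.15

e^(−rT) = e^(−0.049·0.08333) = 0.9959
Put-call parity: C − P = S − K·e^(−rT) = 244 − 246·0.9959 = 244 − 244.9914 = -0.9914
P = C − (C − P) = 13.16 − (-0.9914) = 14.1514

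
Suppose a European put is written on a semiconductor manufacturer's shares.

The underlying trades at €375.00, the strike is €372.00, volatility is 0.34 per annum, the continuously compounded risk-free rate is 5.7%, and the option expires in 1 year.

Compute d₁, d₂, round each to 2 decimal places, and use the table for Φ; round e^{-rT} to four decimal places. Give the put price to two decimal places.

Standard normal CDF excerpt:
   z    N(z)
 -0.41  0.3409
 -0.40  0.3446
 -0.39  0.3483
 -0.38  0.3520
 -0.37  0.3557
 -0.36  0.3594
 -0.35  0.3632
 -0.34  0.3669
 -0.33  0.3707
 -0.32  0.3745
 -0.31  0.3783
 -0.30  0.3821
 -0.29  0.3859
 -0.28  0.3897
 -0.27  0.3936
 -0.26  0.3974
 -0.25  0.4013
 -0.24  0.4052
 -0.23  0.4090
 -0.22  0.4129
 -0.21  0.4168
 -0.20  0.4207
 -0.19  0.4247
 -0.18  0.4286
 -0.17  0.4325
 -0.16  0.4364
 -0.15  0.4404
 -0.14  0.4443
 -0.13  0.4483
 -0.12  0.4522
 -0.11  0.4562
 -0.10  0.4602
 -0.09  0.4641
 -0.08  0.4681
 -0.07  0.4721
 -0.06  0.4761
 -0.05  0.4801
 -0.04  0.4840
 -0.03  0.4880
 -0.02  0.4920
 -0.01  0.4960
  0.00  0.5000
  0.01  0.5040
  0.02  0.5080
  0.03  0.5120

€38.11

T = 1;  σ√T = 0.3400
ln(S/K) + (r + σ²/2)T = ln(375/372) + (0.057 + 0.34²/2)·1 = 0.0080 + 0.1148 = 0.1228
d₁ = 0.1228 / 0.3400 = 0.3613 ⇒ 0.36
d₂ = d₁ − σ√T = 0.3613 − 0.3400 = 0.0213 ⇒ 0.02
e^(−rT) = e^(−0.057·1) = 0.9446
N(−d₂) = N(-0.02) = 0.4920;  N(−d₁) = N(-0.36) = 0.3594
P = 372·0.9446·0.4920 − 375·0.3594 = 172.8845 − 134.7750 = 38.1095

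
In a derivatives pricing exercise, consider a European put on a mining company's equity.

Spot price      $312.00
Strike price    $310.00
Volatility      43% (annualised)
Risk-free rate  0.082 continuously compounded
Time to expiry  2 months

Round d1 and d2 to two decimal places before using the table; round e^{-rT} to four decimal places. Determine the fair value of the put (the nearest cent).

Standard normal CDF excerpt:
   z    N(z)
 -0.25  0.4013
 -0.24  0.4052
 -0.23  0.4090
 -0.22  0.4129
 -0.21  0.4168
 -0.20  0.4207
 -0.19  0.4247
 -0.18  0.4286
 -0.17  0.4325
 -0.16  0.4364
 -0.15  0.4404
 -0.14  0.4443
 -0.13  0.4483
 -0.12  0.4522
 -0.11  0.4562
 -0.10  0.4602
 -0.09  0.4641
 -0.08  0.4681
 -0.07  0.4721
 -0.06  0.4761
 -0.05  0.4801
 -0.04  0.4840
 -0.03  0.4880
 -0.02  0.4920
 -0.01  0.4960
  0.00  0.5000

$17.96

σ√T = 0.43 × 0.4082 = 0.1755
d₁ = [ln(312/310) + (0.082 + 0.43²/2)·0.1667] / 0.1755 = [0.0064 + 0.0291] / 0.1755 = 0.2023 → 0.20
d₂ = d₁ − σ√T = 0.2023 − 0.1755 = 0.0267 → 0.03
exp(−rT) = exp(−0.082·0.1667) = 0.9864
N(−d₂) = N(-0.03) = 0.4880;  N(−d₁) = N(-0.20) = 0.4207
P = 310·0.9864·0.4880 − 312·0.4207 = 149.2226 − 131.2584 = 17.9642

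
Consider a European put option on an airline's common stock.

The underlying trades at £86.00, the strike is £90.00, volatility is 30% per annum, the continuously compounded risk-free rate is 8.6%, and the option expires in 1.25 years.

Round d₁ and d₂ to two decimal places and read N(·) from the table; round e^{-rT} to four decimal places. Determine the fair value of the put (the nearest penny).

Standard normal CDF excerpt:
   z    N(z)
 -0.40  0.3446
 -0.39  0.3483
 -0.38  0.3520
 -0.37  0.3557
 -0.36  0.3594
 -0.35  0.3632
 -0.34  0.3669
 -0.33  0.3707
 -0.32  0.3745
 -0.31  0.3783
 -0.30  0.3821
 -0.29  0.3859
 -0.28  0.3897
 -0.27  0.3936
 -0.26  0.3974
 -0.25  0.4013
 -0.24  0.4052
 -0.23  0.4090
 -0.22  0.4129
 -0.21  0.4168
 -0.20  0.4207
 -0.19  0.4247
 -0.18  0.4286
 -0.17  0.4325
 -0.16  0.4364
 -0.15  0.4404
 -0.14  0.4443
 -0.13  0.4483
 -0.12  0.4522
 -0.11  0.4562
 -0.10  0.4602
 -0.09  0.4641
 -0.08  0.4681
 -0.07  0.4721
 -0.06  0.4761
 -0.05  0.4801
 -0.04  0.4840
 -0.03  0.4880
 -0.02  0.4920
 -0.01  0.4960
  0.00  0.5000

σ√T = 0.3·√1.25 = 0.3354
d₁ = [ln(86/90) + (0.086 + 0.3²/2)·1.25] / 0.3354 = [-0.0455 + 0.1638] / 0.3354 = 0.3527 ≈ 0.35
d₂ = d₁ − σ√T = 0.3527 − 0.3354 = 0.0173 ≈ 0.02
e^(−rT) = e^(−0.086·1.25) = 0.8981
N(−d₂) = N(-0.02) = 0.4920;  N(−d₁) = N(-0.35) = 0.3632
P = 90·0.8981·0.4920 − 86·0.3632 = 39.7679 − 31.2352 = 8.5327

£8.53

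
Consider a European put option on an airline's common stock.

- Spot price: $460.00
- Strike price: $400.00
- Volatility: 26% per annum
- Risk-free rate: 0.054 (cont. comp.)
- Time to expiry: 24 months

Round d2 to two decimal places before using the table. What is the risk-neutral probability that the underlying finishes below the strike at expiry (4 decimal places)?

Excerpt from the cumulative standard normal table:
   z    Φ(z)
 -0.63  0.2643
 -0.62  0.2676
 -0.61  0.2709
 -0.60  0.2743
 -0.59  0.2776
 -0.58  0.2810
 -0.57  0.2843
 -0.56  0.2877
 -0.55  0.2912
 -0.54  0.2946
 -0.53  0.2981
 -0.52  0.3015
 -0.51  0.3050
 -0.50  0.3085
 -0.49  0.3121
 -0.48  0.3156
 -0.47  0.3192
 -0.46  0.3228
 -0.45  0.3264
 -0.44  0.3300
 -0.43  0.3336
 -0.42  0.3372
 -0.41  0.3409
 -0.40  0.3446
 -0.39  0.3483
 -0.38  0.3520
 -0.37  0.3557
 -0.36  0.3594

0.3121

σ√T = 0.26·√2 = 0.3677
ln(S/K) + (r + σ²/2)T = ln(460/400) + (0.054 + 0.26²/2)·2 = 0.1398 + 0.1756 = 0.3154
d₁ = 0.3154 / 0.3677 = 0.8577 → 0.86
d₂ = d₁ − σ√T = 0.8577 − 0.3677 = 0.4900 → 0.49
Risk-neutral Pr[S_T < K] = N(−d₂) = N(-0.49) = 0.3121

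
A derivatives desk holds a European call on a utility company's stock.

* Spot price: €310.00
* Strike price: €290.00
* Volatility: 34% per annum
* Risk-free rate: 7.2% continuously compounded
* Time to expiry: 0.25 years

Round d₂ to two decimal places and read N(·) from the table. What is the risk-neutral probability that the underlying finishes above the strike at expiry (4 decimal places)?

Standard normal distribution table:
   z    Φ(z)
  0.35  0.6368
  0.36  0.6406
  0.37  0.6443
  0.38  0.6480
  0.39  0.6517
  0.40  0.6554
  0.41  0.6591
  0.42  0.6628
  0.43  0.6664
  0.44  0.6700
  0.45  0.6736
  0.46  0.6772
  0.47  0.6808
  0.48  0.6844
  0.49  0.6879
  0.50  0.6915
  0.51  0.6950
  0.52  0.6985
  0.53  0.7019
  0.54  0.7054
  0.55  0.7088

0.6591

σ√T = 0.34 × 0.5000 = 0.1700
d₁ = [ln(310/290) + (0.072 + 0.34²/2)·0.25] / 0.1700 = [0.0667 + 0.0324] / 0.1700 = 0.5832 ⇒ 0.58
d₂ = d₁ − σ√T = 0.5832 − 0.1700 = 0.4132 ⇒ 0.41
Pr(exercise) under Q = N(d₂) = 0.6591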